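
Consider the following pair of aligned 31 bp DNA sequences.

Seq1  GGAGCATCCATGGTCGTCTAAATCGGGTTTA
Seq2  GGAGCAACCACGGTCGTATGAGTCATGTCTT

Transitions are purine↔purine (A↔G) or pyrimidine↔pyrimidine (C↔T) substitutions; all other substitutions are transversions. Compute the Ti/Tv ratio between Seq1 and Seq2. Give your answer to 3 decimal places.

1.250

The sequences differ at positions 7 (T/A, transversion), 11 (T/C, transition), 18 (C/A, transversion), 20 (A/G, transition), 22 (A/G, transition), 25 (G/A, transition), 26 (G/T, transversion), 29 (T/C, transition), 31 (A/T, transversion).
Of the 9 differences, 5 transitions and 4 transversions, so Ti/Tv = 5/4 = 1.250.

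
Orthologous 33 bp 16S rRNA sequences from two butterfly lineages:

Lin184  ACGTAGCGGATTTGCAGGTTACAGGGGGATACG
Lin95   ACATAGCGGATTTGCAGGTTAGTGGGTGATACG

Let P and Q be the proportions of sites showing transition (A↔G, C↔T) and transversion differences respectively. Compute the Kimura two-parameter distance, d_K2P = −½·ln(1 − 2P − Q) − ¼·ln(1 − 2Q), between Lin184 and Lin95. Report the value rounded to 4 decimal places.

0.1323

The sequences differ at positions 3 (G/A, transition), 22 (C/G, transversion), 23 (A/T, transversion), 27 (G/T, transversion).
Of the 4 differences, 1 transition and 3 transversions over 33 sites: P = 1/33 = 0.030303, Q = 3/33 = 0.090909.
d = −0.5·ln(0.848485) − 0.25·ln(0.818182) = −0.5·(-0.164303) − 0.25·(-0.200670) = 0.1323.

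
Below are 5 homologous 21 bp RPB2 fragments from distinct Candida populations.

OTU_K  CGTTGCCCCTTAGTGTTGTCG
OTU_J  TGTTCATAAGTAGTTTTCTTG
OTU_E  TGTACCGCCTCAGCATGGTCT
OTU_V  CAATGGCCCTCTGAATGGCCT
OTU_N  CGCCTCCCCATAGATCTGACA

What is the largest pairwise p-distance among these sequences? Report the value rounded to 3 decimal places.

0.857

Pairwise Hamming distances:
  OTU_K vs OTU_J: 10
  OTU_K vs OTU_E: 9
  OTU_K vs OTU_V: 10
  OTU_K vs OTU_N: 9
  OTU_J vs OTU_E: 13
  OTU_J vs OTU_V: 18
  OTU_J vs OTU_N: 15
  OTU_E vs OTU_V: 10
  OTU_E vs OTU_N: 13
  OTU_V vs OTU_N: 13
The largest is 18 mismatches, between OTU_J and OTU_V; p = 18/21 = 0.857.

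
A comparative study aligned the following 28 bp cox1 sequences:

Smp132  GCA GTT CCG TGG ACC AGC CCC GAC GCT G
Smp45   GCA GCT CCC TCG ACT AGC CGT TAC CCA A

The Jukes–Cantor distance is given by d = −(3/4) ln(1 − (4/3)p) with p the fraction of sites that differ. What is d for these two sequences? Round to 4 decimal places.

0.4850

The sequences differ at positions 5 (T/C), 9 (G/C), 11 (G/C), 15 (C/T), 20 (C/G), 21 (C/T), 22 (G/T), 25 (G/C), 27 (T/A), 28 (G/A).
p = 10/28 = 0.357143.
d = −0.75 · ln(1 − (4/3)·0.357143) = −0.75 · ln(0.523809) = −0.75 · (-0.646628) = 0.4850.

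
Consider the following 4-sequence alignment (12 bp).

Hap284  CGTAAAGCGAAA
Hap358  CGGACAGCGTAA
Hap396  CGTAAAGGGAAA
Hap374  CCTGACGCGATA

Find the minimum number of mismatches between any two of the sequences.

Pairwise Hamming distances:
  Hap284 vs Hap358: 3
  Hap284 vs Hap396: 1
  Hap284 vs Hap374: 4
  Hap358 vs Hap396: 4
  Hap358 vs Hap374: 7
  Hap396 vs Hap374: 5
The smallest is 1, between Hap284 and Hap396.

1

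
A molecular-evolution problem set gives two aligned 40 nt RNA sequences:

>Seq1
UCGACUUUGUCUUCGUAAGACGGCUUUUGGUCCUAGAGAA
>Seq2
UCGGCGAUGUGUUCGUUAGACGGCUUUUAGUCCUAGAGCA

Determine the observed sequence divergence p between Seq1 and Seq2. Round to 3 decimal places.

The sequences differ at positions 4 (A/G), 6 (U/G), 7 (U/A), 11 (C/G), 17 (A/U), 29 (G/A), 39 (A/C).
There are 7 differences over 40 sites, so p = 7/40 = 0.175.

0.175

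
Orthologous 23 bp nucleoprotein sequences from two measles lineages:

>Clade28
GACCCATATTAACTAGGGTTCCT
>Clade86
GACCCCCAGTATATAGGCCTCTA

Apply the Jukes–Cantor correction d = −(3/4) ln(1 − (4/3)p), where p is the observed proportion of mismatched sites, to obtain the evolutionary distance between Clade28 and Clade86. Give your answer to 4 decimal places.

0.5532

Mismatches occur at site 6 (A↔C), site 7 (T↔C), site 9 (T↔G), site 12 (A↔T), site 13 (C↔A), site 18 (G↔C), site 19 (T↔C), site 22 (C↔T), site 23 (T↔A).
p = 9/23 = 0.391304.
d = −0.75 · ln(1 − (4/3)·0.391304) = −0.75 · ln(0.478261) = −0.75 · (-0.737599) = 0.5532.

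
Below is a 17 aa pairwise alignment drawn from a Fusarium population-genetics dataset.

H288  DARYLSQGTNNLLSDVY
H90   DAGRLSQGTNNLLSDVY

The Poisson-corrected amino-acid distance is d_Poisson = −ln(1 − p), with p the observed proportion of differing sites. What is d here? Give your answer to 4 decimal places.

0.1252

Differing sites — 3:R/G; 4:Y/R.
p = 2/17 = 0.117647.
d = −ln(1 − 0.117647) = −ln(0.882353) = 0.1252.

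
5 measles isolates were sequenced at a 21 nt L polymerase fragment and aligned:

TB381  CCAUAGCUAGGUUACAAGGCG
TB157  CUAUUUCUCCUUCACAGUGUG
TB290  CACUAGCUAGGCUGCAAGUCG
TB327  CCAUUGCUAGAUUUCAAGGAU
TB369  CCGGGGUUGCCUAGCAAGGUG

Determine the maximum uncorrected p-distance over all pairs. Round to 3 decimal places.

Pairwise Hamming distances:
  TB381 vs TB157: 10
  TB381 vs TB290: 5
  TB381 vs TB327: 5
  TB381 vs TB369: 10
  TB157 vs TB290: 14
  TB157 vs TB327: 11
  TB157 vs TB369: 12
  TB290 vs TB327: 9
  TB290 vs TB369: 12
  TB327 vs TB369: 11
The largest is 14 mismatches, between TB157 and TB290; p = 14/21 = 0.667.

0.667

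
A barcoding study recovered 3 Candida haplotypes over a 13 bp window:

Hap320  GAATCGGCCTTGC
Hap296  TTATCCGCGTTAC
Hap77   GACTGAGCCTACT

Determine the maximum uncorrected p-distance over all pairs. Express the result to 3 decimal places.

Pairwise Hamming distances:
  Hap320 vs Hap296: 5
  Hap320 vs Hap77: 6
  Hap296 vs Hap77: 9
The largest is 9 mismatches, between Hap296 and Hap77; p = 9/13 = 0.692.

0.692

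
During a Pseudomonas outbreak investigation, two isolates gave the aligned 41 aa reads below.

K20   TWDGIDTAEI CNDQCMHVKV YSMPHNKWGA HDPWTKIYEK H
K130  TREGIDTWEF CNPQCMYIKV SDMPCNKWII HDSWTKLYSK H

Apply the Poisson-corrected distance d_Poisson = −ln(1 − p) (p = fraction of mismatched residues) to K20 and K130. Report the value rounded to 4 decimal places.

Mismatches occur at site 2 (W/R), site 3 (D/E), site 8 (A/W), site 10 (I/F), site 13 (D/P), site 17 (H/Y), site 18 (V/I), site 21 (Y/S), site 22 (S/D), site 25 (H/C), site 29 (G/I), site 30 (A/I), site 33 (P/S), site 37 (I/L), site 39 (E/S).
p = 15/41 = 0.365854.
d = −ln(1 − 0.365854) = −ln(0.634146) = 0.4555.

0.4555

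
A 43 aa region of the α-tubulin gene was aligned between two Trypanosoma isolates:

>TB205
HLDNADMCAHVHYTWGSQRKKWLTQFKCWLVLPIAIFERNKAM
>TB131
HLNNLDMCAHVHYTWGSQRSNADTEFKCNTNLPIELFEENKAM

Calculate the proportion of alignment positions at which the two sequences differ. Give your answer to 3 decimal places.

Differing sites — 3:D/N; 5:A/L; 20:K/S; 21:K/N; 22:W/A; 23:L/D; 25:Q/E; 29:W/N; 30:L/T; 31:V/N; 35:A/E; 36:I/L; 39:R/E.
There are 13 differences over 43 sites, so p = 13/43 = 0.302.

0.302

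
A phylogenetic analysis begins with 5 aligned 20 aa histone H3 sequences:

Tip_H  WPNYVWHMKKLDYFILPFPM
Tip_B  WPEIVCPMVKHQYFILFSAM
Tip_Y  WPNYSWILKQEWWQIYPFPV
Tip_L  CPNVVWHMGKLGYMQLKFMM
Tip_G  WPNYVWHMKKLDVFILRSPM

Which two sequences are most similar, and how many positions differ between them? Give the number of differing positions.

3

Pairwise Hamming distances:
  Tip_H vs Tip_B: 10
  Tip_H vs Tip_Y: 10
  Tip_H vs Tip_L: 8
  Tip_H vs Tip_G: 3
  Tip_B vs Tip_Y: 17
  Tip_B vs Tip_L: 13
  Tip_B vs Tip_G: 10
  Tip_Y vs Tip_L: 16
  Tip_Y vs Tip_G: 12
  Tip_L vs Tip_G: 10
The smallest is 3, between Tip_H and Tip_G.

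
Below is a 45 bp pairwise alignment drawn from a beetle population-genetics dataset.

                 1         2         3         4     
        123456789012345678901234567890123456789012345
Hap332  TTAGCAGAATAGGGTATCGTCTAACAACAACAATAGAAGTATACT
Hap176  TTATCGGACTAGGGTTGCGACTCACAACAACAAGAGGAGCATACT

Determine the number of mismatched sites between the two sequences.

The sequences differ at positions 4 (G/T), 6 (A/G), 9 (A/C), 16 (A/T), 17 (T/G), 20 (T/A), 23 (A/C), 34 (T/G), 37 (A/G), 40 (T/C).
That gives 10 mismatches out of 45 aligned sites, so the Hamming distance is 10.

10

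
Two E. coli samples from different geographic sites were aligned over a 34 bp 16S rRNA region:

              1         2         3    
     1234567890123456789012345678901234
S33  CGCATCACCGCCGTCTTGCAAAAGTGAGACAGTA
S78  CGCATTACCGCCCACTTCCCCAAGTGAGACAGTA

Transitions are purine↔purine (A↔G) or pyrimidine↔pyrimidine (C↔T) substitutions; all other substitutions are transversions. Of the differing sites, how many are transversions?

5

Differing sites — 6:C/T (Ti); 13:G/C (Tv); 14:T/A (Tv); 18:G/C (Tv); 20:A/C (Tv); 21:A/C (Tv).
Of the 6 differences, 1 transition and 5 transversions, so the answer is 5.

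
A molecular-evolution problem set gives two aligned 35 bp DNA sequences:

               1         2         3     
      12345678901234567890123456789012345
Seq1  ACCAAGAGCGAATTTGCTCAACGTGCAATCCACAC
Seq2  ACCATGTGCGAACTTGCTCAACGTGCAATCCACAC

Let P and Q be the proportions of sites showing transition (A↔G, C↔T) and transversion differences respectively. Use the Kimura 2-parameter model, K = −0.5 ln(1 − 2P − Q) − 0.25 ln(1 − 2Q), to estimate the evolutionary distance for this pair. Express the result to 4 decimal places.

Differing sites — 5:A/T (Tv); 7:A/T (Tv); 13:T/C (Ti).
Of the 3 differences, 1 transition and 2 transversions over 35 sites: P = 1/35 = 0.028571, Q = 2/35 = 0.057143.
d = −0.5·ln(0.885715) − 0.25·ln(0.885714) = −0.5·(-0.121360) − 0.25·(-0.121361) = 0.0910.

0.0910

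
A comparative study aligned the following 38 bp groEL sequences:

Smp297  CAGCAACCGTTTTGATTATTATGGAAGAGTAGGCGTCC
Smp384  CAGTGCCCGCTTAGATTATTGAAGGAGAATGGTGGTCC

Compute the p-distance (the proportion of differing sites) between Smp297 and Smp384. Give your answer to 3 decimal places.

The sequences differ at positions 4 (C/T), 5 (A/G), 6 (A/C), 10 (T/C), 13 (T/A), 21 (A/G), 22 (T/A), 23 (G/A), 25 (A/G), 29 (G/A), 31 (A/G), 33 (G/T), 34 (C/G).
There are 13 differences over 38 sites, so p = 13/38 = 0.342.

0.342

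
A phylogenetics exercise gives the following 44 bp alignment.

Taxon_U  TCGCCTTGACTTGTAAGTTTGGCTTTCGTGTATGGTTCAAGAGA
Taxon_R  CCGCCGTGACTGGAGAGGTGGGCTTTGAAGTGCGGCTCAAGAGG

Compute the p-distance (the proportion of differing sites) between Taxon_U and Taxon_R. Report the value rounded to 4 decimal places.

Mismatches occur at site 1 (T↔C), site 6 (T↔G), site 12 (T↔G), site 14 (T↔A), site 15 (A↔G), site 18 (T↔G), site 20 (T↔G), site 27 (C↔G), site 28 (G↔A), site 29 (T↔A), site 32 (A↔G), site 33 (T↔C), site 36 (T↔C), site 44 (A↔G).
There are 14 differences over 44 sites, so p = 14/44 = 0.3182.

0.3182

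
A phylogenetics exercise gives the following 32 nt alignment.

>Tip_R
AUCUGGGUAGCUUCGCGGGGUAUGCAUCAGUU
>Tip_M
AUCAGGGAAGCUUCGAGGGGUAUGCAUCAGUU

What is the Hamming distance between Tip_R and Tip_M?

3

Mismatches occur at site 4 (U/A), site 8 (U/A), site 16 (C/A).
That gives 3 mismatches out of 32 aligned sites, so the Hamming distance is 3.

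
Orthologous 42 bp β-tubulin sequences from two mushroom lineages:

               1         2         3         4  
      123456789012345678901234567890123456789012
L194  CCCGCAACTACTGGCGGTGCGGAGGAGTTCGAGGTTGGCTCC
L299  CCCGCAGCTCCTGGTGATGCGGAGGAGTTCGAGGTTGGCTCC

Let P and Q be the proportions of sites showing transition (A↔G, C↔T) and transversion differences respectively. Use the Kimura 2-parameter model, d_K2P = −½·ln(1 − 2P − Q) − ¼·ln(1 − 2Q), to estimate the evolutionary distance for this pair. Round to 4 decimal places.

0.1034

Differing sites — 7:A/G (Ti); 10:A/C (Tv); 15:C/T (Ti); 17:G/A (Ti).
Of the 4 differences, 3 transitions and 1 transversion over 42 sites: P = 3/42 = 0.071429, Q = 1/42 = 0.023810.
d = −0.5·ln(0.833332) − 0.25·ln(0.952380) = −0.5·(-0.182323) − 0.25·(-0.048791) = 0.1034.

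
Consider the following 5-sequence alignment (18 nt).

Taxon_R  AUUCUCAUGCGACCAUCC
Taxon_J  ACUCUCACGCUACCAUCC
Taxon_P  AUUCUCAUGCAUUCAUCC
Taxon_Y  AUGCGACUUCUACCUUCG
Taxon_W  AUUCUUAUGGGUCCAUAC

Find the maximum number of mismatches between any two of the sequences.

Pairwise Hamming distances:
  Taxon_R vs Taxon_J: 3
  Taxon_R vs Taxon_P: 3
  Taxon_R vs Taxon_Y: 8
  Taxon_R vs Taxon_W: 4
  Taxon_J vs Taxon_P: 5
  Taxon_J vs Taxon_Y: 9
  Taxon_J vs Taxon_W: 7
  Taxon_P vs Taxon_Y: 10
  Taxon_P vs Taxon_W: 5
  Taxon_Y vs Taxon_W: 11
The largest is 11, between Taxon_Y and Taxon_W.

11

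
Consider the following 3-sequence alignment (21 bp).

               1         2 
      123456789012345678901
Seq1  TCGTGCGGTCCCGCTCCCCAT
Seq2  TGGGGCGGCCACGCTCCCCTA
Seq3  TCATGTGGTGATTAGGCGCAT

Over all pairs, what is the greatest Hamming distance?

14

Pairwise Hamming distances:
  Seq1 vs Seq2: 6
  Seq1 vs Seq3: 10
  Seq2 vs Seq3: 14
The largest is 14, between Seq2 and Seq3.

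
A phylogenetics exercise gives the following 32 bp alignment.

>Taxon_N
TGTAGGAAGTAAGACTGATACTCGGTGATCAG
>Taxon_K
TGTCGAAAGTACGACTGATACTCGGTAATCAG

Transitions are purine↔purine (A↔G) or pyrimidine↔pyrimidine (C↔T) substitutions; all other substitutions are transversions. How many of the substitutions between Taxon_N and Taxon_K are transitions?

2

Differing sites — 4:A/C (Tv); 6:G/A (Ti); 12:A/C (Tv); 27:G/A (Ti).
Of the 4 differences, 2 transitions and 2 transversions, so the answer is 2.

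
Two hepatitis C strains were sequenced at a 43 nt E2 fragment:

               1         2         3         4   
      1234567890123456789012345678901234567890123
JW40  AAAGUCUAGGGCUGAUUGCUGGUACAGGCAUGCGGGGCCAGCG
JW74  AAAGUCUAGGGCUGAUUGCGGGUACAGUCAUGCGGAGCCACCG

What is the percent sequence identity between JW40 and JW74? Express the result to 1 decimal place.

The sequences differ at positions 20 (U/G), 28 (G/U), 36 (G/A), 41 (G/C).
39 of the 43 sites match, so the percent identity is 39/43 × 100 = 90.7%.

90.7%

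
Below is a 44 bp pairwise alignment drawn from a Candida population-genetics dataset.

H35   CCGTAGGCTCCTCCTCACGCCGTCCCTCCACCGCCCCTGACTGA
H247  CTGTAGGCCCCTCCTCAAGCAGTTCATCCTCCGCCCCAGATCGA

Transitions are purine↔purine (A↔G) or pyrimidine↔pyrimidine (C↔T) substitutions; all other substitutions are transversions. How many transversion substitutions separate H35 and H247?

Mismatches occur at site 2 (C↔T, transition), site 9 (T↔C, transition), site 18 (C↔A, transversion), site 21 (C↔A, transversion), site 24 (C↔T, transition), site 26 (C↔A, transversion), site 30 (A↔T, transversion), site 38 (T↔A, transversion), site 41 (C↔T, transition), site 42 (T↔C, transition).
Of the 10 differences, 5 transitions and 5 transversions, so the answer is 5.

5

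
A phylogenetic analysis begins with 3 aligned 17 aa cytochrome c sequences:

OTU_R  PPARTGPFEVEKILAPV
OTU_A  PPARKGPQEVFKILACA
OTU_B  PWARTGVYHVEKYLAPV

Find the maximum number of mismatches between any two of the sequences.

Pairwise Hamming distances:
  OTU_R vs OTU_A: 5
  OTU_R vs OTU_B: 5
  OTU_A vs OTU_B: 9
The largest is 9, between OTU_A and OTU_B.

9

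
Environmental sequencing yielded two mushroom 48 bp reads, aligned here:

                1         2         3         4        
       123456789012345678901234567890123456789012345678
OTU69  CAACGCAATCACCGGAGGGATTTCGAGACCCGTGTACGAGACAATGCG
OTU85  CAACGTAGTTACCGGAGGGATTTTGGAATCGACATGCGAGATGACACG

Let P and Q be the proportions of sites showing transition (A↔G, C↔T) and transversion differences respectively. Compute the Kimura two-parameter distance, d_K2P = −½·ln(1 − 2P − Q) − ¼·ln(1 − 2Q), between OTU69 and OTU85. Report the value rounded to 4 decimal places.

The sequences differ at positions 6 (C/T, transition), 8 (A/G, transition), 10 (C/T, transition), 24 (C/T, transition), 26 (A/G, transition), 27 (G/A, transition), 29 (C/T, transition), 31 (C/G, transversion), 32 (G/A, transition), 33 (T/C, transition), 34 (G/A, transition), 36 (A/G, transition), 42 (C/T, transition), 43 (A/G, transition), 45 (T/C, transition), 46 (G/A, transition).
Of the 16 differences, 15 transitions and 1 transversion over 48 sites: P = 15/48 = 0.312500, Q = 1/48 = 0.020833.
d = −0.5·ln(0.354167) − 0.25·ln(0.958334) = −0.5·(-1.037987) − 0.25·(-0.042559) = 0.5296.

0.5296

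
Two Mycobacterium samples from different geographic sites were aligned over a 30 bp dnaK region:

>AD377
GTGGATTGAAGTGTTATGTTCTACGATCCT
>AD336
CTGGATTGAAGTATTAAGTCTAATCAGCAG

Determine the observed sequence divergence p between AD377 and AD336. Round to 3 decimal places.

0.367

Differing sites — 1:G/C; 13:G/A; 17:T/A; 20:T/C; 21:C/T; 22:T/A; 24:C/T; 25:G/C; 27:T/G; 29:C/A; 30:T/G.
There are 11 differences over 30 sites, so p = 11/30 = 0.367.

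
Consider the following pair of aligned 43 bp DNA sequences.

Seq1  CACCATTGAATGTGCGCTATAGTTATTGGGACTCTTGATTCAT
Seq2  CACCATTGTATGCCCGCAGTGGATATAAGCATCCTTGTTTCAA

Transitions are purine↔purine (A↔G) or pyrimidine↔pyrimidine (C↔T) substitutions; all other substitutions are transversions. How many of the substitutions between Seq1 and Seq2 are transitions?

The sequences differ at positions 9 (A/T, transversion), 13 (T/C, transition), 14 (G/C, transversion), 18 (T/A, transversion), 19 (A/G, transition), 21 (A/G, transition), 23 (T/A, transversion), 27 (T/A, transversion), 28 (G/A, transition), 30 (G/C, transversion), 32 (C/T, transition), 33 (T/C, transition), 38 (A/T, transversion), 43 (T/A, transversion).
Of the 14 differences, 6 transitions and 8 transversions, so the answer is 6.

6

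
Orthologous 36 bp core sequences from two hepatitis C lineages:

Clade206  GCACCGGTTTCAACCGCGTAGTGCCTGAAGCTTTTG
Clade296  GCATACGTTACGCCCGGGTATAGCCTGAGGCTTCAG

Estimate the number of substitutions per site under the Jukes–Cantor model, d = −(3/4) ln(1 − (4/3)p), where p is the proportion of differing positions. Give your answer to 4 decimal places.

0.4408

The sequences differ at positions 4 (C/T), 5 (C/A), 6 (G/C), 10 (T/A), 12 (A/G), 13 (A/C), 17 (C/G), 21 (G/T), 22 (T/A), 29 (A/G), 34 (T/C), 35 (T/A).
p = 12/36 = 0.333333.
d = −0.75 · ln(1 − (4/3)·0.333333) = −0.75 · ln(0.555556) = −0.75 · (-0.587786) = 0.4408.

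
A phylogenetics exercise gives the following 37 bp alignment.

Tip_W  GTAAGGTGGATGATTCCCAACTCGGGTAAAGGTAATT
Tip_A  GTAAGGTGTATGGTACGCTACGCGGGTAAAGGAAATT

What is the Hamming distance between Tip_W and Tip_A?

The sequences differ at positions 9 (G/T), 13 (A/G), 15 (T/A), 17 (C/G), 19 (A/T), 22 (T/G), 33 (T/A).
That gives 7 mismatches out of 37 aligned sites, so the Hamming distance is 7.

7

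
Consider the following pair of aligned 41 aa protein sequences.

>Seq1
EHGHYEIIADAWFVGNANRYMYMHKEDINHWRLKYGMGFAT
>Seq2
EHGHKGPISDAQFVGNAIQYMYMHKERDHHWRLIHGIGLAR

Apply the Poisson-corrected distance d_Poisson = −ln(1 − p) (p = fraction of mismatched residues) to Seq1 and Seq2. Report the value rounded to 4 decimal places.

0.4555

Mismatches occur at site 5 (Y/K), site 6 (E/G), site 7 (I/P), site 9 (A/S), site 12 (W/Q), site 18 (N/I), site 19 (R/Q), site 27 (D/R), site 28 (I/D), site 29 (N/H), site 34 (K/I), site 35 (Y/H), site 37 (M/I), site 39 (F/L), site 41 (T/R).
p = 15/41 = 0.365854.
d = −ln(1 − 0.365854) = −ln(0.634146) = 0.4555.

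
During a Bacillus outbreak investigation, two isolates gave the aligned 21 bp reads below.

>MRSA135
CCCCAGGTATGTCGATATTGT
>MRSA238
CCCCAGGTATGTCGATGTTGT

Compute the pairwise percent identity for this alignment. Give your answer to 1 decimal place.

95.2%

A single mismatch occurs at site 17 (A→G).
20 of the 21 sites match, so the percent identity is 20/21 × 100 = 95.2%.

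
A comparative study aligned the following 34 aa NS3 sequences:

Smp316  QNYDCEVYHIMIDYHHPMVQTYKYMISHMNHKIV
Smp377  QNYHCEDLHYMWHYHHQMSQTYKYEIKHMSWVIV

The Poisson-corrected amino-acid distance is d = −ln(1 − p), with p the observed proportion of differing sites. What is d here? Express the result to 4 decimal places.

0.4818

Differing sites — 4:D/H; 7:V/D; 8:Y/L; 10:I/Y; 12:I/W; 13:D/H; 17:P/Q; 19:V/S; 25:M/E; 27:S/K; 30:N/S; 31:H/W; 32:K/V.
p = 13/34 = 0.382353.
d = −ln(1 − 0.382353) = −ln(0.617647) = 0.4818.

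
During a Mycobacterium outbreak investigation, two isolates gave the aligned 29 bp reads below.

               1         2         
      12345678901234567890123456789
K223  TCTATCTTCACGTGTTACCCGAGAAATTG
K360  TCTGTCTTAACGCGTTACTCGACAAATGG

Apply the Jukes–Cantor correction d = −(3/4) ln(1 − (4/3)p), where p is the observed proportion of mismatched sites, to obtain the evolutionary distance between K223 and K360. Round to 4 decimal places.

0.2421

Mismatches occur at site 4 (A↔G), site 9 (C↔A), site 13 (T↔C), site 19 (C↔T), site 23 (G↔C), site 28 (T↔G).
p = 6/29 = 0.206897.
d = −0.75 · ln(1 − (4/3)·0.206897) = −0.75 · ln(0.724137) = −0.75 · (-0.322775) = 0.2421.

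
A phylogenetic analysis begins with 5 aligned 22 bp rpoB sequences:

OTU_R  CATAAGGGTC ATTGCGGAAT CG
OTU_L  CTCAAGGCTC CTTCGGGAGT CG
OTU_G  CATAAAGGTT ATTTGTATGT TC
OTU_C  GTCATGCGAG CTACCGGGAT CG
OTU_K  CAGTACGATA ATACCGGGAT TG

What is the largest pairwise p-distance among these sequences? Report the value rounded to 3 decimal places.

Pairwise Hamming distances:
  OTU_R vs OTU_L: 7
  OTU_R vs OTU_G: 10
  OTU_R vs OTU_C: 11
  OTU_R vs OTU_K: 9
  OTU_L vs OTU_G: 12
  OTU_L vs OTU_C: 10
  OTU_L vs OTU_K: 12
  OTU_G vs OTU_C: 18
  OTU_G vs OTU_K: 13
  OTU_C vs OTU_K: 12
The largest is 18 mismatches, between OTU_G and OTU_C; p = 18/22 = 0.818.

0.818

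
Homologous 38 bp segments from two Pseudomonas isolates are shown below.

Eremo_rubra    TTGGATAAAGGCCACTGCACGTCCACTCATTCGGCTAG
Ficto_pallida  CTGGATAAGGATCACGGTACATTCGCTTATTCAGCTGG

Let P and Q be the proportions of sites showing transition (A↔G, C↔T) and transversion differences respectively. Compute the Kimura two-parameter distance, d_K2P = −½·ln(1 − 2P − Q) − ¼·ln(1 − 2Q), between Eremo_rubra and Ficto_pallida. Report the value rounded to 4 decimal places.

0.4783

Differing sites — 1:T/C (Ti); 9:A/G (Ti); 11:G/A (Ti); 12:C/T (Ti); 16:T/G (Tv); 18:C/T (Ti); 21:G/A (Ti); 23:C/T (Ti); 25:A/G (Ti); 28:C/T (Ti); 33:G/A (Ti); 37:A/G (Ti).
Of the 12 differences, 11 transitions and 1 transversion over 38 sites: P = 11/38 = 0.289474, Q = 1/38 = 0.026316.
d = −0.5·ln(0.394736) − 0.25·ln(0.947368) = −0.5·(-0.929538) − 0.25·(-0.054068) = 0.4783.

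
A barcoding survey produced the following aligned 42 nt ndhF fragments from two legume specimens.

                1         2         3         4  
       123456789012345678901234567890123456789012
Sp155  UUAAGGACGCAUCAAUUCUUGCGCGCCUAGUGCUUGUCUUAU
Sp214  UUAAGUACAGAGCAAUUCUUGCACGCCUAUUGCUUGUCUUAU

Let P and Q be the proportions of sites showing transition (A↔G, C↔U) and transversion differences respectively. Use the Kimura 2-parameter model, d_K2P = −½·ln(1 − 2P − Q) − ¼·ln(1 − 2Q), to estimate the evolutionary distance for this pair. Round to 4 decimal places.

0.1585

Mismatches occur at site 6 (G/U, transversion), site 9 (G/A, transition), site 10 (C/G, transversion), site 12 (U/G, transversion), site 23 (G/A, transition), site 30 (G/U, transversion).
Of the 6 differences, 2 transitions and 4 transversions over 42 sites: P = 2/42 = 0.047619, Q = 4/42 = 0.095238.
d = −0.5·ln(0.809524) − 0.25·ln(0.809524) = −0.5·(-0.211309) − 0.25·(-0.211309) = 0.1585.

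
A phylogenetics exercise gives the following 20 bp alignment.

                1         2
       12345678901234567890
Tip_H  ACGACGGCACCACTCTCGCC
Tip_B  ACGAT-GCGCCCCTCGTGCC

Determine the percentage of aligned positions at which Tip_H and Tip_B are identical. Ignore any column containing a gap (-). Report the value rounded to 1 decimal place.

Excluding the 1 gap column leaves 19 comparable sites.
The sequences differ at positions 5 (C/T), 9 (A/G), 12 (A/C), 16 (T/G), 17 (C/T).
14 of the 19 comparable sites match, so the percent identity is 14/19 × 100 = 73.7%.

73.7%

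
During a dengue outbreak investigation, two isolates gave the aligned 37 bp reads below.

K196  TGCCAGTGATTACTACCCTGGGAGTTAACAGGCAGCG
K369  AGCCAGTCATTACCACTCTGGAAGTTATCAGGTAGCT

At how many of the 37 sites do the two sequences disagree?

8

Mismatches occur at site 1 (T→A), site 8 (G→C), site 14 (T→C), site 17 (C→T), site 22 (G→A), site 28 (A→T), site 33 (C→T), site 37 (G→T).
That gives 8 mismatches out of 37 aligned sites, so the Hamming distance is 8.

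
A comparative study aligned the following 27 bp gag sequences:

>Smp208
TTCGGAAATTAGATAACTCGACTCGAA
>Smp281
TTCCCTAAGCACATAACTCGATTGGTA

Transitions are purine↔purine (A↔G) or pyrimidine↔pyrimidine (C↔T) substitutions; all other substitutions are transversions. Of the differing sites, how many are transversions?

7

Differing sites — 4:G/C (Tv); 5:G/C (Tv); 6:A/T (Tv); 9:T/G (Tv); 10:T/C (Ti); 12:G/C (Tv); 22:C/T (Ti); 24:C/G (Tv); 26:A/T (Tv).
Of the 9 differences, 2 transitions and 7 transversions, so the answer is 7.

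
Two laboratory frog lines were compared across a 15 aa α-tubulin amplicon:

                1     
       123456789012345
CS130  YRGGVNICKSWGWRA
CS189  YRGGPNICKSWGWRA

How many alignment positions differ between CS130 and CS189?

Differing sites — 5:V/P.
That gives 1 mismatch out of 15 aligned sites, so the Hamming distance is 1.

1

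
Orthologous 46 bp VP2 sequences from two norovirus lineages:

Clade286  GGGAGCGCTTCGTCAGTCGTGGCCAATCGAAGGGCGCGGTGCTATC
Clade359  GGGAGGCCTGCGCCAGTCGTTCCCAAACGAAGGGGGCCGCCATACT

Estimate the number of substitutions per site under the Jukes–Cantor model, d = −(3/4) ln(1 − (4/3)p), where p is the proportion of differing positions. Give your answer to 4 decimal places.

Differing sites — 6:C/G; 7:G/C; 10:T/G; 13:T/C; 21:G/T; 22:G/C; 27:T/A; 35:C/G; 38:G/C; 40:T/C; 41:G/C; 42:C/A; 45:T/C; 46:C/T.
p = 14/46 = 0.304348.
d = −0.75 · ln(1 − (4/3)·0.304348) = −0.75 · ln(0.594203) = −0.75 · (-0.520534) = 0.3904.

0.3904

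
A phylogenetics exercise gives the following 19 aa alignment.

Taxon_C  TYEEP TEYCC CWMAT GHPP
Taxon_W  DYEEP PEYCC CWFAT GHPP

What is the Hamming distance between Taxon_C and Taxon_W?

3

Differing sites — 1:T/D; 6:T/P; 13:M/F.
That gives 3 mismatches out of 19 aligned sites, so the Hamming distance is 3.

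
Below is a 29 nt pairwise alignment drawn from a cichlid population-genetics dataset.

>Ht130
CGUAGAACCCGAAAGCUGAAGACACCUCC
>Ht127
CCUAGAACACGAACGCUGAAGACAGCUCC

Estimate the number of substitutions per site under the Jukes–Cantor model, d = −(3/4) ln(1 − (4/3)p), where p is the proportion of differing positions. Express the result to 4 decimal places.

Mismatches occur at site 2 (G/C), site 9 (C/A), site 14 (A/C), site 25 (C/G).
p = 4/29 = 0.137931.
d = −0.75 · ln(1 − (4/3)·0.137931) = −0.75 · ln(0.816092) = −0.75 · (-0.203228) = 0.1524.

0.1524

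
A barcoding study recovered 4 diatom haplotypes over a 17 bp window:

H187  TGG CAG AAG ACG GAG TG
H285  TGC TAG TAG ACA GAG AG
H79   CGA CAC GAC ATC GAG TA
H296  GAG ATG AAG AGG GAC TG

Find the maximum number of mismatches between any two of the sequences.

12

Pairwise Hamming distances:
  H187 vs H285: 5
  H187 vs H79: 8
  H187 vs H296: 6
  H285 vs H79: 10
  H285 vs H296: 10
  H79 vs H296: 12
The largest is 12, between H79 and H296.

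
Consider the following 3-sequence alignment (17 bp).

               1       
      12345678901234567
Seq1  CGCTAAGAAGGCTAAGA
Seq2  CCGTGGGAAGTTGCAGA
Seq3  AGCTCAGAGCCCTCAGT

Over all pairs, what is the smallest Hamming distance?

7

Pairwise Hamming distances:
  Seq1 vs Seq2: 8
  Seq1 vs Seq3: 7
  Seq2 vs Seq3: 11
The smallest is 7, between Seq1 and Seq3.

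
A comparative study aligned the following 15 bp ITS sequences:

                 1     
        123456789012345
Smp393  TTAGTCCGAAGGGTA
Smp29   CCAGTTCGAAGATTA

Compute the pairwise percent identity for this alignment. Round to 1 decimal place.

66.7%

The sequences differ at positions 1 (T/C), 2 (T/C), 6 (C/T), 12 (G/A), 13 (G/T).
10 of the 15 sites match, so the percent identity is 10/15 × 100 = 66.7%.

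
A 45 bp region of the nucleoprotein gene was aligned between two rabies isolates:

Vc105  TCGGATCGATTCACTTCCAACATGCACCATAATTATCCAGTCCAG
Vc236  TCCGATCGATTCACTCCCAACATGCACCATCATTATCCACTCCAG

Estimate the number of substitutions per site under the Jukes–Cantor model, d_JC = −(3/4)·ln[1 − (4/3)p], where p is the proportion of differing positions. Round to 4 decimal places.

0.0946

Differing sites — 3:G/C; 16:T/C; 31:A/C; 40:G/C.
p = 4/45 = 0.088889.
d = −0.75 · ln(1 − (4/3)·0.088889) = −0.75 · ln(0.881481) = −0.75 · (-0.126152) = 0.0946.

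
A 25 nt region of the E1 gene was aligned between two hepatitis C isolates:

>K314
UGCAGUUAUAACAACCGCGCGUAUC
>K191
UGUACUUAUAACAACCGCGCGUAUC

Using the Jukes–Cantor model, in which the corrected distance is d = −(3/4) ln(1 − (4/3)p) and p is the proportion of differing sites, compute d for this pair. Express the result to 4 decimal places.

The sequences differ at positions 3 (C/U), 5 (G/C).
p = 2/25 = 0.080000.
d = −0.75 · ln(1 − (4/3)·0.080000) = −0.75 · ln(0.893333) = −0.75 · (-0.112796) = 0.0846.

0.0846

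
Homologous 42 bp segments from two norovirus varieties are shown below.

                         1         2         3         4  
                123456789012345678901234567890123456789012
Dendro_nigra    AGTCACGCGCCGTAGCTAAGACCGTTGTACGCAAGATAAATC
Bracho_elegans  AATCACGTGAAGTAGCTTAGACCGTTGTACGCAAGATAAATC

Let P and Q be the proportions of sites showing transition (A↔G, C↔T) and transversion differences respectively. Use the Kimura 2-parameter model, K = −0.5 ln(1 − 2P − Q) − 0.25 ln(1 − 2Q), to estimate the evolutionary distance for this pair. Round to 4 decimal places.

Differing sites — 2:G/A (Ti); 8:C/T (Ti); 10:C/A (Tv); 11:C/A (Tv); 18:A/T (Tv).
Of the 5 differences, 2 transitions and 3 transversions over 42 sites: P = 2/42 = 0.047619, Q = 3/42 = 0.071429.
d = −0.5·ln(0.833333) − 0.25·ln(0.857142) = −0.5·(-0.182322) − 0.25·(-0.154152) = 0.1297.

0.1297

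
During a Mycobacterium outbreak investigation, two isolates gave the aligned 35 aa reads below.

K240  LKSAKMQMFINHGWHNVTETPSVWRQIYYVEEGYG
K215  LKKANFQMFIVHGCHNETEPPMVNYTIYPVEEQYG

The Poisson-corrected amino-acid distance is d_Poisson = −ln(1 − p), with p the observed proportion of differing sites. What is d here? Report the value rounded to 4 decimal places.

The sequences differ at positions 3 (S/K), 5 (K/N), 6 (M/F), 11 (N/V), 14 (W/C), 17 (V/E), 20 (T/P), 22 (S/M), 24 (W/N), 25 (R/Y), 26 (Q/T), 29 (Y/P), 33 (G/Q).
p = 13/35 = 0.371429.
d = −ln(1 − 0.371429) = −ln(0.628571) = 0.4643.

0.4643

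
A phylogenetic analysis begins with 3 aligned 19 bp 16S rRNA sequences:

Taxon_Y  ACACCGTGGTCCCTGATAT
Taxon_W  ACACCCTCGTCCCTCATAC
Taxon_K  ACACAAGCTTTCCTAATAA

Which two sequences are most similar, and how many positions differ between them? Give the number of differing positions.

4

Pairwise Hamming distances:
  Taxon_Y vs Taxon_W: 4
  Taxon_Y vs Taxon_K: 8
  Taxon_W vs Taxon_K: 7
The smallest is 4, between Taxon_Y and Taxon_W.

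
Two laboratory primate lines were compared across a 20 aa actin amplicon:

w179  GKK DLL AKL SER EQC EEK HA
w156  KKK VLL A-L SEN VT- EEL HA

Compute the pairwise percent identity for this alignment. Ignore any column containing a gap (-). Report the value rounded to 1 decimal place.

Excluding the 2 gap columns leaves 18 comparable sites.
Mismatches occur at site 1 (G/K), site 4 (D/V), site 12 (R/N), site 13 (E/V), site 14 (Q/T), site 18 (K/L).
12 of the 18 comparable sites match, so the percent identity is 12/18 × 100 = 66.7%.

66.7%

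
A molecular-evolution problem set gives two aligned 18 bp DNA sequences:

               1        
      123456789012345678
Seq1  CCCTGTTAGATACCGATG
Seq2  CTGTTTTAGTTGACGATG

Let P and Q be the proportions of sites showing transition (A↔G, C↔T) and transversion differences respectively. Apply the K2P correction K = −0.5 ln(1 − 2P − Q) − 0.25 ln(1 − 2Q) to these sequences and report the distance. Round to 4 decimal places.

0.4408

The sequences differ at positions 2 (C/T, transition), 3 (C/G, transversion), 5 (G/T, transversion), 10 (A/T, transversion), 12 (A/G, transition), 13 (C/A, transversion).
Of the 6 differences, 2 transitions and 4 transversions over 18 sites: P = 2/18 = 0.111111, Q = 4/18 = 0.222222.
d = −0.5·ln(0.555556) − 0.25·ln(0.555556) = −0.5·(-0.587786) − 0.25·(-0.587786) = 0.4408.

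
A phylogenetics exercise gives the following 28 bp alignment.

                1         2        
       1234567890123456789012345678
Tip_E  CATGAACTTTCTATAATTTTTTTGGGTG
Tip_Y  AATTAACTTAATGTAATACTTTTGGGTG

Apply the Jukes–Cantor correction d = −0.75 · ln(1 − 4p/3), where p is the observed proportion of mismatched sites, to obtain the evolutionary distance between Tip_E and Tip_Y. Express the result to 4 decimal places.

0.3041

Differing sites — 1:C/A; 4:G/T; 10:T/A; 11:C/A; 13:A/G; 18:T/A; 19:T/C.
p = 7/28 = 0.250000.
d = −0.75 · ln(1 − (4/3)·0.250000) = −0.75 · ln(0.666667) = −0.75 · (-0.405465) = 0.3041.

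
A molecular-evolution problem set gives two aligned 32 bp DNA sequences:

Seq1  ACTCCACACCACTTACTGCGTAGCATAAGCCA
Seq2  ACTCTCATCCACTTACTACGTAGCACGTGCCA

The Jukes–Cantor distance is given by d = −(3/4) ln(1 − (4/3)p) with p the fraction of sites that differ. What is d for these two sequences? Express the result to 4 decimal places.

0.3041

The sequences differ at positions 5 (C/T), 6 (A/C), 7 (C/A), 8 (A/T), 18 (G/A), 26 (T/C), 27 (A/G), 28 (A/T).
p = 8/32 = 0.250000.
d = −0.75 · ln(1 − (4/3)·0.250000) = −0.75 · ln(0.666667) = −0.75 · (-0.405465) = 0.3041.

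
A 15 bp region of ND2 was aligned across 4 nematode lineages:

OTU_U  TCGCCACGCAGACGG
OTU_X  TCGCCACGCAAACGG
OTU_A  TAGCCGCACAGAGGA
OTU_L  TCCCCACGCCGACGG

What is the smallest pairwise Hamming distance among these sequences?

Pairwise Hamming distances:
  OTU_U vs OTU_X: 1
  OTU_U vs OTU_A: 5
  OTU_U vs OTU_L: 2
  OTU_X vs OTU_A: 6
  OTU_X vs OTU_L: 3
  OTU_A vs OTU_L: 7
The smallest is 1, between OTU_U and OTU_X.

1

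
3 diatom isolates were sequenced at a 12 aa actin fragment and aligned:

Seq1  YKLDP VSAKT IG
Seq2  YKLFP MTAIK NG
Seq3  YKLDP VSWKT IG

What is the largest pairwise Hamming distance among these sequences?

7

Pairwise Hamming distances:
  Seq1 vs Seq2: 6
  Seq1 vs Seq3: 1
  Seq2 vs Seq3: 7
The largest is 7, between Seq2 and Seq3.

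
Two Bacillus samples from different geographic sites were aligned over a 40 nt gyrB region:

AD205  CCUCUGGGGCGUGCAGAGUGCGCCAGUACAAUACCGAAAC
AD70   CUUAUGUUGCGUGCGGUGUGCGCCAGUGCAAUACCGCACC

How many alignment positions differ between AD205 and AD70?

9

Differing sites — 2:C/U; 4:C/A; 7:G/U; 8:G/U; 15:A/G; 17:A/U; 28:A/G; 37:A/C; 39:A/C.
That gives 9 mismatches out of 40 aligned sites, so the Hamming distance is 9.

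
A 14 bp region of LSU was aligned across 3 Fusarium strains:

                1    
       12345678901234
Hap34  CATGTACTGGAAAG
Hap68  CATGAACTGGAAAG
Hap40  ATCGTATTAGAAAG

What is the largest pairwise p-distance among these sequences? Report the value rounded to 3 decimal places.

Pairwise Hamming distances:
  Hap34 vs Hap68: 1
  Hap34 vs Hap40: 5
  Hap68 vs Hap40: 6
The largest is 6 mismatches, between Hap68 and Hap40; p = 6/14 = 0.429.

0.429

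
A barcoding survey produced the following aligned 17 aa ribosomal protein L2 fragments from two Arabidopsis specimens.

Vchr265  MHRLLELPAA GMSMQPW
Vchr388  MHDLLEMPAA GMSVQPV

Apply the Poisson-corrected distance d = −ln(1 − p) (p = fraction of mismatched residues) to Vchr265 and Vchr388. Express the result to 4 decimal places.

0.2683

The sequences differ at positions 3 (R/D), 7 (L/M), 14 (M/V), 17 (W/V).
p = 4/17 = 0.235294.
d = −ln(1 − 0.235294) = −ln(0.764706) = 0.2683.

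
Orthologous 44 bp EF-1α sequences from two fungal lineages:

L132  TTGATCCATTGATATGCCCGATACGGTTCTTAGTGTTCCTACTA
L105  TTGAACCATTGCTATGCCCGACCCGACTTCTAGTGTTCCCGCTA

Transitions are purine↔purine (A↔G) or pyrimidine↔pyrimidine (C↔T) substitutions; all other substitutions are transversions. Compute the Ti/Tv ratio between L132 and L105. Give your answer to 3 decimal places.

The sequences differ at positions 5 (T/A, transversion), 12 (A/C, transversion), 22 (T/C, transition), 23 (A/C, transversion), 26 (G/A, transition), 27 (T/C, transition), 29 (C/T, transition), 30 (T/C, transition), 40 (T/C, transition), 41 (A/G, transition).
Of the 10 differences, 7 transitions and 3 transversions, so Ti/Tv = 7/3 = 2.333.

2.333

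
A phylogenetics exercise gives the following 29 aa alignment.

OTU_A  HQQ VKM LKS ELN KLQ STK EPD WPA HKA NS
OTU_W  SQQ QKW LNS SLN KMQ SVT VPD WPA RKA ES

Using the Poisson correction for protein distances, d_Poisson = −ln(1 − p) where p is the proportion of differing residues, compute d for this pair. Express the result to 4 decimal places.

0.4769

Differing sites — 1:H/S; 4:V/Q; 6:M/W; 8:K/N; 10:E/S; 14:L/M; 17:T/V; 18:K/T; 19:E/V; 25:H/R; 28:N/E.
p = 11/29 = 0.379310.
d = −ln(1 − 0.379310) = −ln(0.620690) = 0.4769.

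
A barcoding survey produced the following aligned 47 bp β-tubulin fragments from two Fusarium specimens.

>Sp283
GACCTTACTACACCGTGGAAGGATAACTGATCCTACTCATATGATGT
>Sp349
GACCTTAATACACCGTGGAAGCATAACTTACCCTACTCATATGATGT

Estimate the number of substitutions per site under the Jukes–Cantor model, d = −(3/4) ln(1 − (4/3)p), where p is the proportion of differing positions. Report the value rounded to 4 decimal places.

0.0903

Mismatches occur at site 8 (C/A), site 22 (G/C), site 29 (G/T), site 31 (T/C).
p = 4/47 = 0.085106.
d = −0.75 · ln(1 − (4/3)·0.085106) = −0.75 · ln(0.886525) = −0.75 · (-0.120446) = 0.0903.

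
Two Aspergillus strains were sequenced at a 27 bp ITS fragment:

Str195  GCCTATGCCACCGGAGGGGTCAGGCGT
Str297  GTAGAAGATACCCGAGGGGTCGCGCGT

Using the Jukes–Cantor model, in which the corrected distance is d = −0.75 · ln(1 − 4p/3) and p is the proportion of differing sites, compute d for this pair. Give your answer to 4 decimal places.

Differing sites — 2:C/T; 3:C/A; 4:T/G; 6:T/A; 8:C/A; 9:C/T; 13:G/C; 22:A/G; 23:G/C.
p = 9/27 = 0.333333.
d = −0.75 · ln(1 − (4/3)·0.333333) = −0.75 · ln(0.555556) = −0.75 · (-0.587786) = 0.4408.

0.4408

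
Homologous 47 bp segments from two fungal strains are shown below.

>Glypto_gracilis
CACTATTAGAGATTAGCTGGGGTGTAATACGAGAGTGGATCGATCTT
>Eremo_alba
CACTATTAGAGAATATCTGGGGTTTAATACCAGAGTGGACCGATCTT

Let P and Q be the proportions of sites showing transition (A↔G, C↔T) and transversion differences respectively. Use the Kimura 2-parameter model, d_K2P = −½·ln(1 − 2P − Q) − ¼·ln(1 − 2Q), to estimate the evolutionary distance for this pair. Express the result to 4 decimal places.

The sequences differ at positions 13 (T/A, transversion), 16 (G/T, transversion), 24 (G/T, transversion), 31 (G/C, transversion), 40 (T/C, transition).
Of the 5 differences, 1 transition and 4 transversions over 47 sites: P = 1/47 = 0.021277, Q = 4/47 = 0.085106.
d = −0.5·ln(0.872340) − 0.25·ln(0.829788) = −0.5·(-0.136576) − 0.25·(-0.186585) = 0.1149.

0.1149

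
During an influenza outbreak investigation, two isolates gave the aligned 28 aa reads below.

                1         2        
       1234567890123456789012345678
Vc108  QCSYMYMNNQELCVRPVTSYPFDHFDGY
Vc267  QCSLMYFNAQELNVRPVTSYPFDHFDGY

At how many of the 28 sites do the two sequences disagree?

Mismatches occur at site 4 (Y↔L), site 7 (M↔F), site 9 (N↔A), site 13 (C↔N).
That gives 4 mismatches out of 28 aligned sites, so the Hamming distance is 4.

4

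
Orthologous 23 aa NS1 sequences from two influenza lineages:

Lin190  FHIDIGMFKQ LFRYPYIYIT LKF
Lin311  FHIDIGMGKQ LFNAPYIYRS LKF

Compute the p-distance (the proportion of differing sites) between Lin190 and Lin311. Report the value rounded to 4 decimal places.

0.2174

The sequences differ at positions 8 (F/G), 13 (R/N), 14 (Y/A), 19 (I/R), 20 (T/S).
There are 5 differences over 23 sites, so p = 5/23 = 0.2174.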